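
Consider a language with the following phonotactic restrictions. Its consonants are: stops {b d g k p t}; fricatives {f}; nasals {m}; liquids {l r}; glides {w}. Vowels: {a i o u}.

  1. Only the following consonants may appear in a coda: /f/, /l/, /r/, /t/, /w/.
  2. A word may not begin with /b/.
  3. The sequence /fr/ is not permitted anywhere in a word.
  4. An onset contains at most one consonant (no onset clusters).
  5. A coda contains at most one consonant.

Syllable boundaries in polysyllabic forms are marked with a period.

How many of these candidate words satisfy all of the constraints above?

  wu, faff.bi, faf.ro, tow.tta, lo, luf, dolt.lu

wu — σ1 onset /w/, coda /∅/ ok → well-formed
faff.bi — violates constraint 5: syllable 1 coda /ff/ has 2 consonants (> 1) → ill-formed
faf.ro — violates constraint 3: contains banned sequence /fr/ → ill-formed
tow.tta — violates constraint 4: syllable 2 onset /tt/ has 2 consonants (> 1) → ill-formed
lo — σ1 onset /l/, coda /∅/ ok → well-formed
luf — σ1 onset /l/, coda /f/ ok → well-formed
dolt.lu — violates constraint 5: syllable 1 coda /lt/ has 2 consonants (> 1) → ill-formed
Well-formed: wu, lo, luf → 3.

3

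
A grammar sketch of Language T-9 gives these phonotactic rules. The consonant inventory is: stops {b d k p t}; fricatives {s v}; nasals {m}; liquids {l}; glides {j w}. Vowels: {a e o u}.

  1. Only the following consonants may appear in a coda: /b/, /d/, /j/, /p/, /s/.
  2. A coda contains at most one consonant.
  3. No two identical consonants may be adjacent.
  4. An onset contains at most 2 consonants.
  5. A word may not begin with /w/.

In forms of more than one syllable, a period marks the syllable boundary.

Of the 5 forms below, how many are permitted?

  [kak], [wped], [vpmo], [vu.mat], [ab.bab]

[kak] — violates constraint 1: syllable 1 coda contains /k/, which is not a licensed coda consonant → not permitted
[wped] — violates constraint 5: word begins with /w/ → not permitted
[vpmo] — violates constraint 4: syllable 1 onset /vpm/ has 3 consonants (> 2) → not permitted
[vu.mat] — violates constraint 1: syllable 2 coda contains /t/, which is not a licensed coda consonant → not permitted
[ab.bab] — violates constraint 3: adjacent identical consonants /bb/ → not permitted
No form is permitted → 0.

0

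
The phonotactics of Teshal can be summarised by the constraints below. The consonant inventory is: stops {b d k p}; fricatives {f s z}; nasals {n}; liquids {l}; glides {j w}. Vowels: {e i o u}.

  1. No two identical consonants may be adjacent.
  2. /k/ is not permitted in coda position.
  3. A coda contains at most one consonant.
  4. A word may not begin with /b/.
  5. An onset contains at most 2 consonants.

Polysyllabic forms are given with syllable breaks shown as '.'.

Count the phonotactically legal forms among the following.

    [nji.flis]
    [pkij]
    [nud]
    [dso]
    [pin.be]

5

[nji.flis] — σ1 onset /nj/ (2C), coda /∅/ ok; σ2 onset /fl/ (2C), coda /s/ ok → phonotactically legal
[pkij] — σ1 onset /pk/ (2C), coda /j/ ok → phonotactically legal
[nud] — σ1 onset /n/, coda /d/ ok → phonotactically legal
[dso] — σ1 onset /ds/ (2C), coda /∅/ ok → phonotactically legal
[pin.be] — σ1 onset /p/, coda /n/ ok; σ2 onset /b/, coda /∅/ ok → phonotactically legal
Phonotactically legal: [nji.flis], [pkij], [nud], [dso], [pin.be] → 5.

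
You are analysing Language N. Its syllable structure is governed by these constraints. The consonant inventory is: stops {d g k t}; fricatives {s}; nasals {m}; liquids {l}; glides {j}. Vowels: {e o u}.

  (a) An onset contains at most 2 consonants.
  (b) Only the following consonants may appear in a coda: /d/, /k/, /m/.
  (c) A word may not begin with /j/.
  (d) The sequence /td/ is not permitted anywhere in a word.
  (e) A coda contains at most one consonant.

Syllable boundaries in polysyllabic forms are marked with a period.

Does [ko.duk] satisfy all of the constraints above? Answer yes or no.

yes

[ko.duk] — σ1 onset /k/, coda /∅/ ok; σ2 onset /d/, coda /k/ ok → permitted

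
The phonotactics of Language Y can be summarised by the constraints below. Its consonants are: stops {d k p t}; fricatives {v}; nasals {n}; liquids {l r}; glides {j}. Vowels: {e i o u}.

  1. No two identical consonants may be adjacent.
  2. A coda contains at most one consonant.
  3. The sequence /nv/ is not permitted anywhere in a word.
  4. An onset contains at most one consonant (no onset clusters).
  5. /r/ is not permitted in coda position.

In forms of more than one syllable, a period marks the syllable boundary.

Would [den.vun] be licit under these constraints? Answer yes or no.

no

[den.vun] — violates constraint 3: contains banned sequence /nv/ → illicit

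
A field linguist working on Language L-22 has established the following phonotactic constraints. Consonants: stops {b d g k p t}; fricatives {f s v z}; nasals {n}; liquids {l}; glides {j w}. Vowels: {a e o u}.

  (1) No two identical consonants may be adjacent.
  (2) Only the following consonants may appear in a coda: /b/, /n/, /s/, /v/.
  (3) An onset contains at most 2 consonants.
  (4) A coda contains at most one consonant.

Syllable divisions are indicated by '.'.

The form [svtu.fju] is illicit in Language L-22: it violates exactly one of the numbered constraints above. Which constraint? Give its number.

3

[svtu.fju]: syllable 1 onset /svt/ has 3 consonants (> 2).
This is a violation of constraint 3: "An onset contains at most 2 consonants."
The remaining constraints (1, 2, 4) are satisfied.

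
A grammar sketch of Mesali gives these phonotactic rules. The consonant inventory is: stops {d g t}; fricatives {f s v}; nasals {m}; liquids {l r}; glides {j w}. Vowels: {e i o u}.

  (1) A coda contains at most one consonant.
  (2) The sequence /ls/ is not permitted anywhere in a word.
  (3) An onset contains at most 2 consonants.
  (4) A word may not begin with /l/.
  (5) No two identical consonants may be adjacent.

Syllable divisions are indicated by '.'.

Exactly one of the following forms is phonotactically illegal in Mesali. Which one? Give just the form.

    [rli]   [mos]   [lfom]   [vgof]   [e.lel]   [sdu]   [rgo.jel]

[rli] — σ1 onset /rl/ (2C), coda /∅/ ok → phonotactically legal
[mos] — σ1 onset /m/, coda /s/ ok → phonotactically legal
[lfom] — violates constraint 4: word begins with /l/ → phonotactically illegal
[vgof] — σ1 onset /vg/ (2C), coda /f/ ok → phonotactically legal
[e.lel] — σ1 onset /∅/, coda /∅/ ok; σ2 onset /l/, coda /l/ ok → phonotactically legal
[sdu] — σ1 onset /sd/ (2C), coda /∅/ ok → phonotactically legal
[rgo.jel] — σ1 onset /rg/ (2C), coda /∅/ ok; σ2 onset /j/, coda /l/ ok → phonotactically legal

[lfom]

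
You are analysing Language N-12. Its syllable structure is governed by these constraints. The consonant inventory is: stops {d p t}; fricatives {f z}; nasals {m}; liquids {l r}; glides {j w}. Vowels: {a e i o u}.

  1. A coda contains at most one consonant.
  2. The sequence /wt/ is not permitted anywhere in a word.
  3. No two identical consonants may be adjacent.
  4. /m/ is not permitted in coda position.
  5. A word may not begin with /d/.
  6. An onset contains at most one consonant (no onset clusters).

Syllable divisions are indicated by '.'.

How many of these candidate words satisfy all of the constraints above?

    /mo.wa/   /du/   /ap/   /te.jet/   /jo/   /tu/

5

/mo.wa/ — σ1 onset /m/, coda /∅/ ok; σ2 onset /w/, coda /∅/ ok → permitted
/du/ — violates constraint 5: word begins with /d/ → not permitted
/ap/ — σ1 onset /∅/, coda /p/ ok → permitted
/te.jet/ — σ1 onset /t/, coda /∅/ ok; σ2 onset /j/, coda /t/ ok → permitted
/jo/ — σ1 onset /j/, coda /∅/ ok → permitted
/tu/ — σ1 onset /t/, coda /∅/ ok → permitted
Permitted: /mo.wa/, /ap/, /te.jet/, /jo/, /tu/ → 5.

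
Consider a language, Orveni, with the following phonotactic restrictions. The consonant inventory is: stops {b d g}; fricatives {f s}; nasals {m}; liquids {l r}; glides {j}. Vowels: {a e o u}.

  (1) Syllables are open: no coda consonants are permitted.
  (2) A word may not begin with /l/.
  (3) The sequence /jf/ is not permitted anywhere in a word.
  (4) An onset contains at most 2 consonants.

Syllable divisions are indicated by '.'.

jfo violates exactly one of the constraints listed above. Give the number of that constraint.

3

jfo: contains banned sequence /jf/.
This is a violation of constraint 3: "The sequence /jf/ is not permitted anywhere in a word."
The remaining constraints (1, 2, 4) are satisfied.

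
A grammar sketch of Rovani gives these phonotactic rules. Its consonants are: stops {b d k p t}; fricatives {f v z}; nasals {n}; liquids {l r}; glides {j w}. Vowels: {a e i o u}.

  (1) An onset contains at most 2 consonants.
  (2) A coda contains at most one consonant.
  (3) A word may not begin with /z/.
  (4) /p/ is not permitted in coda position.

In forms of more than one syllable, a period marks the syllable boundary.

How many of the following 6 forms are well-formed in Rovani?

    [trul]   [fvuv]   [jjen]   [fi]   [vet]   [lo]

6

[trul] — σ1 onset /tr/ (2C), coda /l/ ok → well-formed
[fvuv] — σ1 onset /fv/ (2C), coda /v/ ok → well-formed
[jjen] — σ1 onset /jj/ (2C), coda /n/ ok → well-formed
[fi] — σ1 onset /f/, coda /∅/ ok → well-formed
[vet] — σ1 onset /v/, coda /t/ ok → well-formed
[lo] — σ1 onset /l/, coda /∅/ ok → well-formed
Well-formed: [trul], [fvuv], [jjen], [fi], [vet], [lo] → 6.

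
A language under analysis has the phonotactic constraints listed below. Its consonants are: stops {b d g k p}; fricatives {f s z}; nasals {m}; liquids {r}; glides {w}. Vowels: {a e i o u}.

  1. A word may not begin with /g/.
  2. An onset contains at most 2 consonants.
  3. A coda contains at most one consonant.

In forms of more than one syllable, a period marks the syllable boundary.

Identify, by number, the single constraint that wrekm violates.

3

wrekm: syllable 1 coda /km/ has 2 consonants (> 1).
This is a violation of constraint 3: "A coda contains at most one consonant."
The remaining constraints (1, 2) are satisfied.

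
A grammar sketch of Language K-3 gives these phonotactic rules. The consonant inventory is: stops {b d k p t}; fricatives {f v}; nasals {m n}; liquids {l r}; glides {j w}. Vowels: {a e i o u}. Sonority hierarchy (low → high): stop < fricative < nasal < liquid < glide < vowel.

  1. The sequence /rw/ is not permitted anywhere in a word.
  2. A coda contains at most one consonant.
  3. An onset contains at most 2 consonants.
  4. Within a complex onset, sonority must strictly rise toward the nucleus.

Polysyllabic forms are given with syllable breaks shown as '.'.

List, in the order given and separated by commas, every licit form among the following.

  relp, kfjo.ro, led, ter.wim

led

relp — violates constraint 2: syllable 1 coda /lp/ has 2 consonants (> 1) → illicit
kfjo.ro — violates constraint 3: syllable 1 onset /kfj/ has 3 consonants (> 2) → illicit
led — σ1 onset /l/, coda /d/ ok → licit
ter.wim — violates constraint 1: contains banned sequence /rw/ → illicit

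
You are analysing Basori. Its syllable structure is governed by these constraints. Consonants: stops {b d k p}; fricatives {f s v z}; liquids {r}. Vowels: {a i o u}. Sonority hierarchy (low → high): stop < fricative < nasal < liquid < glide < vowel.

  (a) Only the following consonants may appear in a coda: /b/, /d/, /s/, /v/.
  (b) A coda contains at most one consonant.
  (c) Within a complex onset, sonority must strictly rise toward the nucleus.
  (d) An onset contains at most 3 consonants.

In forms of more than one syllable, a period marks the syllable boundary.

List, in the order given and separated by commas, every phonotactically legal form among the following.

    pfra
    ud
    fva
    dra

pfra, ud, dra

pfra — σ1 onset /pfr/ (1→2→4 rises), coda /∅/ ok → phonotactically legal
ud — σ1 onset /∅/, coda /d/ ok → phonotactically legal
fva — violates constraint (c): syllable 1 onset /fv/: /f/ (fricative, 2) → /v/ (fricative, 2) does not rise → phonotactically illegal
dra — σ1 onset /dr/ (1→4 rises), coda /∅/ ok → phonotactically legal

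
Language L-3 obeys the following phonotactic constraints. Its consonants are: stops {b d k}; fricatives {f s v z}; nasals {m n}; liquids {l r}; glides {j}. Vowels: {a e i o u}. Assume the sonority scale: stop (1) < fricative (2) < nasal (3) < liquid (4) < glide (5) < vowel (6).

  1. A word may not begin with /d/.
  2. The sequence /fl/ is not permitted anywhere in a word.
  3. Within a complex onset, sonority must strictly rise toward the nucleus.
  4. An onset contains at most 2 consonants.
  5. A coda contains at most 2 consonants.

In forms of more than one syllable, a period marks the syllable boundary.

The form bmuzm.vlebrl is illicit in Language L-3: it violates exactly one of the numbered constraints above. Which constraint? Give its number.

bmuzm.vlebrl: syllable 2 coda /brl/ has 3 consonants (> 2).
This is a violation of constraint 5: "A coda contains at most 2 consonants."
The remaining constraints (1, 2, 3, 4) are satisfied.

5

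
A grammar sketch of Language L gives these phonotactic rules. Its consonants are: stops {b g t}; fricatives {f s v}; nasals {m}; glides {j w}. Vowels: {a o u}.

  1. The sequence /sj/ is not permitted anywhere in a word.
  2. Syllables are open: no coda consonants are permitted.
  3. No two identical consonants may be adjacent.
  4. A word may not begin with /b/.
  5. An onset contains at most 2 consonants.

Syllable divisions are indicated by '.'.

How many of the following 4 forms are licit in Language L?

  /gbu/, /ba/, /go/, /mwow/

2

/gbu/ — σ1 onset /gb/ (2C), coda /∅/ ok → licit
/ba/ — violates constraint 4: word begins with /b/ → illicit
/go/ — σ1 onset /g/, coda /∅/ ok → licit
/mwow/ — violates constraint 2: syllable 1 coda /w/ has 1 consonant (> 0) → illicit
Licit: /gbu/, /go/ → 2.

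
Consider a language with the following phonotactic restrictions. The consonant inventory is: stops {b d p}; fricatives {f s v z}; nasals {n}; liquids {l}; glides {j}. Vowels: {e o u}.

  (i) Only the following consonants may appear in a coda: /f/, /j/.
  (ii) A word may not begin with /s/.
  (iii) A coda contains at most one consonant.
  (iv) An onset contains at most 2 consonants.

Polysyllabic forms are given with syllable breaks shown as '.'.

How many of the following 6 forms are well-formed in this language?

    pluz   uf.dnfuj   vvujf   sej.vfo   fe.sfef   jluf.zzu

pluz — violates constraint (i): syllable 1 coda contains /z/, which is not a licensed coda consonant → ill-formed
uf.dnfuj — violates constraint (iv): syllable 2 onset /dnf/ has 3 consonants (> 2) → ill-formed
vvujf — violates constraint (iii): syllable 1 coda /jf/ has 2 consonants (> 1) → ill-formed
sej.vfo — violates constraint (ii): word begins with /s/ → ill-formed
fe.sfef — σ1 onset /f/, coda /∅/ ok; σ2 onset /sf/ (2C), coda /f/ ok → well-formed
jluf.zzu — σ1 onset /jl/ (2C), coda /f/ ok; σ2 onset /zz/ (2C), coda /∅/ ok → well-formed
Well-formed: fe.sfef, jluf.zzu → 2.

2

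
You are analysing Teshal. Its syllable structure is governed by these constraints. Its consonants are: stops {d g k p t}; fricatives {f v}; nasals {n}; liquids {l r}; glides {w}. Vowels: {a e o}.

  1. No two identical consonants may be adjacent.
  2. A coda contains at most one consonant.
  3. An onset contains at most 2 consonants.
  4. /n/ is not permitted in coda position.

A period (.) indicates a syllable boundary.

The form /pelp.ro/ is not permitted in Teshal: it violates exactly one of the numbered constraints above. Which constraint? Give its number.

2

/pelp.ro/: syllable 1 coda /lp/ has 2 consonants (> 1).
This is a violation of constraint 2: "A coda contains at most one consonant."
The remaining constraints (1, 3, 4) are satisfied.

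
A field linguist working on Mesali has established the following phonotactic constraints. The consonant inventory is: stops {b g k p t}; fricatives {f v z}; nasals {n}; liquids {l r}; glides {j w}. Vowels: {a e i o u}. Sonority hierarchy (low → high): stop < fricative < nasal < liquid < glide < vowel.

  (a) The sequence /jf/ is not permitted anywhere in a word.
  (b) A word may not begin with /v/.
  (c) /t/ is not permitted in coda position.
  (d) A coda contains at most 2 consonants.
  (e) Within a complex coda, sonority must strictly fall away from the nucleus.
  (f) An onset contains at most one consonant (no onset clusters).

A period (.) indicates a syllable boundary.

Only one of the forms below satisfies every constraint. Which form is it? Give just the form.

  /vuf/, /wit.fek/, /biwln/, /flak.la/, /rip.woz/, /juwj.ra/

/rip.woz/

/vuf/ — violates constraint (b): word begins with /v/ → ill-formed
/wit.fek/ — violates constraint (c): syllable 1 coda contains /t/ → ill-formed
/biwln/ — violates constraint (d): syllable 1 coda /wln/ has 3 consonants (> 2) → ill-formed
/flak.la/ — violates constraint (f): syllable 1 onset /fl/ has 2 consonants (> 1) → ill-formed
/rip.woz/ — σ1 onset /r/, coda /p/ ok; σ2 onset /w/, coda /z/ ok → well-formed
/juwj.ra/ — violates constraint (e): syllable 1 coda /wj/: /w/ (glide, 5) → /j/ (glide, 5) does not fall → ill-formed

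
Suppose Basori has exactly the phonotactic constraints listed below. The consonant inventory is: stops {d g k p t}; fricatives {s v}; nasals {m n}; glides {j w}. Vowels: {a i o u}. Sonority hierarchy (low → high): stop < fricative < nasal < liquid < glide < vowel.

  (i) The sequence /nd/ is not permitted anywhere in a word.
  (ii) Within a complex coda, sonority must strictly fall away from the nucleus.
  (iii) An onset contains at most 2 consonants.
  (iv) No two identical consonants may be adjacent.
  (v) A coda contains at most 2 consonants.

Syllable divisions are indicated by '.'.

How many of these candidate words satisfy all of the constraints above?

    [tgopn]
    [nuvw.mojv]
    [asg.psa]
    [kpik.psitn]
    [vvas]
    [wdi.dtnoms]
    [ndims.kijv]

1

[tgopn] — violates constraint (ii): syllable 1 coda /pn/: /p/ (stop, 1) → /n/ (nasal, 3) does not fall → phonotactically illegal
[nuvw.mojv] — violates constraint (ii): syllable 1 coda /vw/: /v/ (fricative, 2) → /w/ (glide, 5) does not fall → phonotactically illegal
[asg.psa] — σ1 onset /∅/, coda /sg/ (2→1 falls) ok; σ2 onset /ps/ (2C), coda /∅/ ok → phonotactically legal
[kpik.psitn] — violates constraint (ii): syllable 2 coda /tn/: /t/ (stop, 1) → /n/ (nasal, 3) does not fall → phonotactically illegal
[vvas] — violates constraint (iv): adjacent identical consonants /vv/ → phonotactically illegal
[wdi.dtnoms] — violates constraint (iii): syllable 2 onset /dtn/ has 3 consonants (> 2) → phonotactically illegal
[ndims.kijv] — violates constraint (i): contains banned sequence /nd/ → phonotactically illegal
Phonotactically legal: [asg.psa] → 1.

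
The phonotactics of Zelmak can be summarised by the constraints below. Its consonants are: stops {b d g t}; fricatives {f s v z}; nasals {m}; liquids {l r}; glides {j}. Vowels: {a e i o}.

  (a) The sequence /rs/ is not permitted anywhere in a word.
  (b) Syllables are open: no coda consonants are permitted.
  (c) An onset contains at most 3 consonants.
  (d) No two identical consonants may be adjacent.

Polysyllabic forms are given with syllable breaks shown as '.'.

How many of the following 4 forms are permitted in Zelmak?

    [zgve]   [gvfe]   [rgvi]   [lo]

4

[zgve] — σ1 onset /zgv/ (3C), coda /∅/ ok → permitted
[gvfe] — σ1 onset /gvf/ (3C), coda /∅/ ok → permitted
[rgvi] — σ1 onset /rgv/ (3C), coda /∅/ ok → permitted
[lo] — σ1 onset /l/, coda /∅/ ok → permitted
Permitted: [zgve], [gvfe], [rgvi], [lo] → 4.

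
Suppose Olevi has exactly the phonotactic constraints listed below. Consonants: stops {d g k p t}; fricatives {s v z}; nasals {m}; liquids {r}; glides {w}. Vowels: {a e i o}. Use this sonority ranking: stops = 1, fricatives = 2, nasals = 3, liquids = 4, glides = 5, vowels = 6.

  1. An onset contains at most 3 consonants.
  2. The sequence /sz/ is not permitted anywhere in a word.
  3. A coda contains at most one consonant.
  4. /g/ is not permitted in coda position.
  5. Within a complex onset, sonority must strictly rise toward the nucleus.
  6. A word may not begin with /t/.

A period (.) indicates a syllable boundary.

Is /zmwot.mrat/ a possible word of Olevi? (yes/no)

yes

/zmwot.mrat/ — σ1 onset /zmw/ (2→3→5 rises), coda /t/ ok; σ2 onset /mr/ (3→4 rises), coda /t/ ok → licit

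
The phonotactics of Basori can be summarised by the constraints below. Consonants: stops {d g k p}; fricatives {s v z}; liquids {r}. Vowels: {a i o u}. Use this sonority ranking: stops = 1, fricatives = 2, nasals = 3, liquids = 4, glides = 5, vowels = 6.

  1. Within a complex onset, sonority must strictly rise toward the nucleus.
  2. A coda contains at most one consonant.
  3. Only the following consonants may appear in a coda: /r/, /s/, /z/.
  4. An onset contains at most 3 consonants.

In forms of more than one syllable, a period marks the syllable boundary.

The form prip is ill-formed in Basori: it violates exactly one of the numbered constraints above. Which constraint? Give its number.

3

prip: syllable 1 coda contains /p/, which is not a licensed coda consonant.
This is a violation of constraint 3: "Only the following consonants may appear in a coda: /r/, /s/, /z/."
The remaining constraints (1, 2, 4) are satisfied.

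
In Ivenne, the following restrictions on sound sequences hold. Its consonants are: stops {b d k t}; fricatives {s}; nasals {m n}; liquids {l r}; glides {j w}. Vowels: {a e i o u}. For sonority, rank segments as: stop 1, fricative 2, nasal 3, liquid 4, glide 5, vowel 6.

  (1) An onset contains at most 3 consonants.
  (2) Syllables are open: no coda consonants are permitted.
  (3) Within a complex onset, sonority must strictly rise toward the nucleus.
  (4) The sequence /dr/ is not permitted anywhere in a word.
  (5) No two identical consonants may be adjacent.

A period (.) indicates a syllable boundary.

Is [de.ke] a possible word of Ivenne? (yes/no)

[de.ke] — σ1 onset /d/, coda /∅/ ok; σ2 onset /k/, coda /∅/ ok → licit

yes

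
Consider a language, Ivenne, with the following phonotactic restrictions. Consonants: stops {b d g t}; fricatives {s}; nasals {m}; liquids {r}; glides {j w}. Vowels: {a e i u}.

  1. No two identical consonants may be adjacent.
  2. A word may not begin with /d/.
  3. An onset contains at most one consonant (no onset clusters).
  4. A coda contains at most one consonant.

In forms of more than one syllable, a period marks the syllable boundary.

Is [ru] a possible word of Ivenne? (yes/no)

[ru] — σ1 onset /r/, coda /∅/ ok → licit

yes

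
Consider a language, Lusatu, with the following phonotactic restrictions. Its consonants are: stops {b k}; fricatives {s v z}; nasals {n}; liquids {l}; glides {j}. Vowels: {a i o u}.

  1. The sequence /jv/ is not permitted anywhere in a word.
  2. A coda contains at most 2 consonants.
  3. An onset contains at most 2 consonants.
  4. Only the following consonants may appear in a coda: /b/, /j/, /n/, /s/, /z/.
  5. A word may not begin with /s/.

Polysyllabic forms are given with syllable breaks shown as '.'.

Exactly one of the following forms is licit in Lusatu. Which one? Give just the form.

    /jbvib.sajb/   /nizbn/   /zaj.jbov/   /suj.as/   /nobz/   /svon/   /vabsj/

/jbvib.sajb/ — violates constraint 3: syllable 1 onset /jbv/ has 3 consonants (> 2) → illicit
/nizbn/ — violates constraint 2: syllable 1 coda /zbn/ has 3 consonants (> 2) → illicit
/zaj.jbov/ — violates constraint 4: syllable 2 coda contains /v/, which is not a licensed coda consonant → illicit
/suj.as/ — violates constraint 5: word begins with /s/ → illicit
/nobz/ — σ1 onset /n/, coda /bz/ (2C) ok → licit
/svon/ — violates constraint 5: word begins with /s/ → illicit
/vabsj/ — violates constraint 2: syllable 1 coda /bsj/ has 3 consonants (> 2) → illicit

/nobz/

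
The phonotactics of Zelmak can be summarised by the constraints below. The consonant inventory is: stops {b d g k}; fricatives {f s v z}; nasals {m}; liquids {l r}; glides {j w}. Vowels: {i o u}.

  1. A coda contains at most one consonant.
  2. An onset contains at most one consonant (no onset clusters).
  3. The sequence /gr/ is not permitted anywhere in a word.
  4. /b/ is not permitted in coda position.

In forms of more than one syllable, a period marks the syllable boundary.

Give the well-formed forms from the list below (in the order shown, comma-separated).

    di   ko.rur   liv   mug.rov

di, ko.rur, liv

di — σ1 onset /d/, coda /∅/ ok → well-formed
ko.rur — σ1 onset /k/, coda /∅/ ok; σ2 onset /r/, coda /r/ ok → well-formed
liv — σ1 onset /l/, coda /v/ ok → well-formed
mug.rov — violates constraint 3: contains banned sequence /gr/ → ill-formed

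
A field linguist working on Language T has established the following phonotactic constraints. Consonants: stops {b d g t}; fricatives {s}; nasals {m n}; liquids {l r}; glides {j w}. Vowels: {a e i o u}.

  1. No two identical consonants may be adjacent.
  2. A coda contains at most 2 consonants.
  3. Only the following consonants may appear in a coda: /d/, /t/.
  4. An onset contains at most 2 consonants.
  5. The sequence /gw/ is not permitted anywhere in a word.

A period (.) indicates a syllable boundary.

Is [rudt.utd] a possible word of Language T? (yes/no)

yes

[rudt.utd] — σ1 onset /r/, coda /dt/ (2C) ok; σ2 onset /∅/, coda /td/ (2C) ok → phonotactically legal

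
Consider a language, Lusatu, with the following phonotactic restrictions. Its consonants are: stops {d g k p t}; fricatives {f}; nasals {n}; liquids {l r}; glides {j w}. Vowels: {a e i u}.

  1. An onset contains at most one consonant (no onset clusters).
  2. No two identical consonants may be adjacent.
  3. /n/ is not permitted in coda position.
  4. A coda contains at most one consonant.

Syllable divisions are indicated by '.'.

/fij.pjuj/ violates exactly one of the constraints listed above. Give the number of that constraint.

1

/fij.pjuj/: syllable 2 onset /pj/ has 2 consonants (> 1).
This is a violation of constraint 1: "An onset contains at most one consonant (no onset clusters)."
The remaining constraints (2, 3, 4) are satisfied.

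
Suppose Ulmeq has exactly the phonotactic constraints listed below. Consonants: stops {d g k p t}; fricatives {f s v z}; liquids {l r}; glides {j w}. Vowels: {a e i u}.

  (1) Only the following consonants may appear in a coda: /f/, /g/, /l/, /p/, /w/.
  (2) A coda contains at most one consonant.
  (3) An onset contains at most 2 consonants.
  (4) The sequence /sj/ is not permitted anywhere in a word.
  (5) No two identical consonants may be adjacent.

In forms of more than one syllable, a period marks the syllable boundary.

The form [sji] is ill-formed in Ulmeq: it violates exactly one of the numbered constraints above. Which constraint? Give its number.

4

[sji]: contains banned sequence /sj/.
This is a violation of constraint 4: "The sequence /sj/ is not permitted anywhere in a word."
The remaining constraints (1, 2, 3, 5) are satisfied.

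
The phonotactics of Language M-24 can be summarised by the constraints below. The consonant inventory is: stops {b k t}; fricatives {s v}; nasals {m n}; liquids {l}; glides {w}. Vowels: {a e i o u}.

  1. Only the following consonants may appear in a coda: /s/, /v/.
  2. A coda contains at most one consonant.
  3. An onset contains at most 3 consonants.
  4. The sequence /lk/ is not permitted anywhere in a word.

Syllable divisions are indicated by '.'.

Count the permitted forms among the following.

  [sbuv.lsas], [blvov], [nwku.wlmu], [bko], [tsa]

[sbuv.lsas] — σ1 onset /sb/ (2C), coda /v/ ok; σ2 onset /ls/ (2C), coda /s/ ok → permitted
[blvov] — σ1 onset /blv/ (3C), coda /v/ ok → permitted
[nwku.wlmu] — σ1 onset /nwk/ (3C), coda /∅/ ok; σ2 onset /wlm/ (3C), coda /∅/ ok → permitted
[bko] — σ1 onset /bk/ (2C), coda /∅/ ok → permitted
[tsa] — σ1 onset /ts/ (2C), coda /∅/ ok → permitted
Permitted: [sbuv.lsas], [blvov], [nwku.wlmu], [bko], [tsa] → 5.

5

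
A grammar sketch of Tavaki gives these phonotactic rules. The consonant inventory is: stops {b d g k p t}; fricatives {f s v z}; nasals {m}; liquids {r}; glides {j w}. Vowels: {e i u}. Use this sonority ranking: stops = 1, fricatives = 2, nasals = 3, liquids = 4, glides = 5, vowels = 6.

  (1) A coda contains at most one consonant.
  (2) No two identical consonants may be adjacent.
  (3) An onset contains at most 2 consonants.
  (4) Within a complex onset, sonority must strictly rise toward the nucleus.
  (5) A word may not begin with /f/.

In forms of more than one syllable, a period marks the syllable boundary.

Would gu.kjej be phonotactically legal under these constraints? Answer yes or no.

yes

gu.kjej — σ1 onset /g/, coda /∅/ ok; σ2 onset /kj/ (1→5 rises), coda /j/ ok → phonotactically legal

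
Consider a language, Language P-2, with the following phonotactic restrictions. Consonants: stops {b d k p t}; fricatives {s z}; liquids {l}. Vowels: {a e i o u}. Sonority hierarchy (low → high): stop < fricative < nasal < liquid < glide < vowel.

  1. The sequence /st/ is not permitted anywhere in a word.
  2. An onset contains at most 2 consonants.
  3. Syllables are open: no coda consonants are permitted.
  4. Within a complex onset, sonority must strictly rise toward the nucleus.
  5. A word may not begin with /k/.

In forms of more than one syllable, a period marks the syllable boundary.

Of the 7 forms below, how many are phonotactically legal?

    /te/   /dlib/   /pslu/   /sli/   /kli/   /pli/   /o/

/te/ — σ1 onset /t/, coda /∅/ ok → phonotactically legal
/dlib/ — violates constraint 3: syllable 1 coda /b/ has 1 consonant (> 0) → phonotactically illegal
/pslu/ — violates constraint 2: syllable 1 onset /psl/ has 3 consonants (> 2) → phonotactically illegal
/sli/ — σ1 onset /sl/ (2→4 rises), coda /∅/ ok → phonotactically legal
/kli/ — violates constraint 5: word begins with /k/ → phonotactically illegal
/pli/ — σ1 onset /pl/ (1→4 rises), coda /∅/ ok → phonotactically legal
/o/ — σ1 onset /∅/, coda /∅/ ok → phonotactically legal
Phonotactically legal: /te/, /sli/, /pli/, /o/ → 4.

4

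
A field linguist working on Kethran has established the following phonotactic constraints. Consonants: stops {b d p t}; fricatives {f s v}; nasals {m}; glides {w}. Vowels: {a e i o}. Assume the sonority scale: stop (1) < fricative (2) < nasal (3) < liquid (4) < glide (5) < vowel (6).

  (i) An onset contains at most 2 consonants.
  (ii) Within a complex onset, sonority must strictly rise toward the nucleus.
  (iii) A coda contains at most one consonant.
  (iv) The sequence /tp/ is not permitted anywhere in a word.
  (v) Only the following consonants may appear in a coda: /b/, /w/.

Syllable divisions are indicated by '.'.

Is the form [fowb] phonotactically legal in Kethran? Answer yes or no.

no

[fowb] — violates constraint (iii): syllable 1 coda /wb/ has 2 consonants (> 1) → phonotactically illegal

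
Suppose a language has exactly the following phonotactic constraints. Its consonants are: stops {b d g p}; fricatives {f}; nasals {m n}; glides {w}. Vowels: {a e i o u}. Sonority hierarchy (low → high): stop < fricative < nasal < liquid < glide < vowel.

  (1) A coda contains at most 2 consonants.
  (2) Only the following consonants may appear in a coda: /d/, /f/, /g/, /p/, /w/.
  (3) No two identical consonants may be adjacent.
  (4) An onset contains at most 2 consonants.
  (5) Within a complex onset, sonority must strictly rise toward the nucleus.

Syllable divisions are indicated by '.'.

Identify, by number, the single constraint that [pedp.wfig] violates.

5

[pedp.wfig]: syllable 2 onset /wf/: /w/ (glide, 5) → /f/ (fricative, 2) does not rise.
This is a violation of constraint 5: "Within a complex onset, sonority must strictly rise toward the nucleus."
The remaining constraints (1, 2, 3, 4) are satisfied.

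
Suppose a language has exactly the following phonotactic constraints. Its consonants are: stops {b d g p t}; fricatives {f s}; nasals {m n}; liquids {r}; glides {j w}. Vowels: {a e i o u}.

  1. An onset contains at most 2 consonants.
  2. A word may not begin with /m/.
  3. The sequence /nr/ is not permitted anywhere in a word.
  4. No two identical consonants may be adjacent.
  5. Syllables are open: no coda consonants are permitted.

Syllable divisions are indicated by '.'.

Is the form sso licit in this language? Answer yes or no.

sso — violates constraint 4: adjacent identical consonants /ss/ → illicit

no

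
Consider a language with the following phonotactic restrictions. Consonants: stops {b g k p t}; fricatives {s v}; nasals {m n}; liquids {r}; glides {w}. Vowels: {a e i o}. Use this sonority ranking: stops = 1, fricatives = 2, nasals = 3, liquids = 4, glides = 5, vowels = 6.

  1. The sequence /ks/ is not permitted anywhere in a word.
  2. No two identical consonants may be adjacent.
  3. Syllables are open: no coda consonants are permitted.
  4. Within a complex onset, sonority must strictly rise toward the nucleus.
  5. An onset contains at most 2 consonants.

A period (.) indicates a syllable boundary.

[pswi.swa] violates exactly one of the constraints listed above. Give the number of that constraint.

[pswi.swa]: syllable 1 onset /psw/ has 3 consonants (> 2).
This is a violation of constraint 5: "An onset contains at most 2 consonants."
The remaining constraints (1, 2, 3, 4) are satisfied.

5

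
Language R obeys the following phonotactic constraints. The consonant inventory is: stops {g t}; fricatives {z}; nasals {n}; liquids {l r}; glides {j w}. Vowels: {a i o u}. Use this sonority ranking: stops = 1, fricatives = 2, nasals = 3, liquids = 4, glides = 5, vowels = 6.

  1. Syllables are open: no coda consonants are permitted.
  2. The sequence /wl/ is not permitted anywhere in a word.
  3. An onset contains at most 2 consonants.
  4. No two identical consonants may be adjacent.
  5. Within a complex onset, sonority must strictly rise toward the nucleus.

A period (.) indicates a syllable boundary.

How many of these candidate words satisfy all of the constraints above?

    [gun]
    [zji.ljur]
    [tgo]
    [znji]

0

[gun] — violates constraint 1: syllable 1 coda /n/ has 1 consonant (> 0) → ill-formed
[zji.ljur] — violates constraint 1: syllable 2 coda /r/ has 1 consonant (> 0) → ill-formed
[tgo] — violates constraint 5: syllable 1 onset /tg/: /t/ (stop, 1) → /g/ (stop, 1) does not rise → ill-formed
[znji] — violates constraint 3: syllable 1 onset /znj/ has 3 consonants (> 2) → ill-formed
No form is well-formed → 0.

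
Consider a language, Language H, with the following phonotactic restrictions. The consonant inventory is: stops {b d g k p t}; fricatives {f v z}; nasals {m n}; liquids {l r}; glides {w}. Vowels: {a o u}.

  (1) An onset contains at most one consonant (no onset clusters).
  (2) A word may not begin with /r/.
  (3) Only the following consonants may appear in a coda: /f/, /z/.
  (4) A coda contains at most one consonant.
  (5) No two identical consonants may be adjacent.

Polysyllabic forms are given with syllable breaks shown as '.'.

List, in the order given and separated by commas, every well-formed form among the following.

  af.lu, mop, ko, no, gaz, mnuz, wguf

af.lu, ko, no, gaz

af.lu — σ1 onset /∅/, coda /f/ ok; σ2 onset /l/, coda /∅/ ok → well-formed
mop — violates constraint 3: syllable 1 coda contains /p/, which is not a licensed coda consonant → ill-formed
ko — σ1 onset /k/, coda /∅/ ok → well-formed
no — σ1 onset /n/, coda /∅/ ok → well-formed
gaz — σ1 onset /g/, coda /z/ ok → well-formed
mnuz — violates constraint 1: syllable 1 onset /mn/ has 2 consonants (> 1) → ill-formed
wguf — violates constraint 1: syllable 1 onset /wg/ has 2 consonants (> 1) → ill-formed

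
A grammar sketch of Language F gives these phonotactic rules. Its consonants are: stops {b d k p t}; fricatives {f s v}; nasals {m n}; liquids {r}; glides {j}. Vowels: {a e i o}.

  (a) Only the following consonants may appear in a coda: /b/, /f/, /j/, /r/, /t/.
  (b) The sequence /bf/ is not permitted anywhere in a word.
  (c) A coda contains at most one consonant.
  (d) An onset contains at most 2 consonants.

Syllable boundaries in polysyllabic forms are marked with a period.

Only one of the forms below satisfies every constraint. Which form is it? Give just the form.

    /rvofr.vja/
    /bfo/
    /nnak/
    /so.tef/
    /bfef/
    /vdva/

/rvofr.vja/ — violates constraint (c): syllable 1 coda /fr/ has 2 consonants (> 1) → phonotactically illegal
/bfo/ — violates constraint (b): contains banned sequence /bf/ → phonotactically illegal
/nnak/ — violates constraint (a): syllable 1 coda contains /k/, which is not a licensed coda consonant → phonotactically illegal
/so.tef/ — σ1 onset /s/, coda /∅/ ok; σ2 onset /t/, coda /f/ ok → phonotactically legal
/bfef/ — violates constraint (b): contains banned sequence /bf/ → phonotactically illegal
/vdva/ — violates constraint (d): syllable 1 onset /vdv/ has 3 consonants (> 2) → phonotactically illegal

/so.tef/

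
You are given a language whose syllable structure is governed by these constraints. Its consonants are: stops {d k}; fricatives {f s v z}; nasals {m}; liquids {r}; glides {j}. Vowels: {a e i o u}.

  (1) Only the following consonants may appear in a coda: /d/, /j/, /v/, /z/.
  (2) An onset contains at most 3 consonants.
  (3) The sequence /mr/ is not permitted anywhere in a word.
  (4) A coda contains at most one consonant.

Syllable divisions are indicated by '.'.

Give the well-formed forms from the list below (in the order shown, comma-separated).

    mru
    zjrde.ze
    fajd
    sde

mru — violates constraint 3: contains banned sequence /mr/ → ill-formed
zjrde.ze — violates constraint 2: syllable 1 onset /zjrd/ has 4 consonants (> 3) → ill-formed
fajd — violates constraint 4: syllable 1 coda /jd/ has 2 consonants (> 1) → ill-formed
sde — σ1 onset /sd/ (2C), coda /∅/ ok → well-formed

sde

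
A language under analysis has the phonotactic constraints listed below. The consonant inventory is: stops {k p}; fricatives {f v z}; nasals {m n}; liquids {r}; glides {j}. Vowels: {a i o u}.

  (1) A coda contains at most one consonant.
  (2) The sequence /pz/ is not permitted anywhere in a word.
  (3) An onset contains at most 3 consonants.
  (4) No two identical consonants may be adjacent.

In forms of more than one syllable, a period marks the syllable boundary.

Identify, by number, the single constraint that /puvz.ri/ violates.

1

/puvz.ri/: syllable 1 coda /vz/ has 2 consonants (> 1).
This is a violation of constraint 1: "A coda contains at most one consonant."
The remaining constraints (2, 3, 4) are satisfied.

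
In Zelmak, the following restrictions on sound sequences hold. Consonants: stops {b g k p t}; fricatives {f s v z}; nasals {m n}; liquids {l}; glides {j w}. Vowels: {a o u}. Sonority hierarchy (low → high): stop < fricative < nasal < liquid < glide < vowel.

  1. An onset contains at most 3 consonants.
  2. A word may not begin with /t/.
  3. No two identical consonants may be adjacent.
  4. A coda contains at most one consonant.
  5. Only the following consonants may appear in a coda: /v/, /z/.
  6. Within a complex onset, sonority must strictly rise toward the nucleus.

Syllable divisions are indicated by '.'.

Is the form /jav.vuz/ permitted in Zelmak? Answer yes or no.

no

/jav.vuz/ — violates constraint 3: adjacent identical consonants /vv/ → not permitted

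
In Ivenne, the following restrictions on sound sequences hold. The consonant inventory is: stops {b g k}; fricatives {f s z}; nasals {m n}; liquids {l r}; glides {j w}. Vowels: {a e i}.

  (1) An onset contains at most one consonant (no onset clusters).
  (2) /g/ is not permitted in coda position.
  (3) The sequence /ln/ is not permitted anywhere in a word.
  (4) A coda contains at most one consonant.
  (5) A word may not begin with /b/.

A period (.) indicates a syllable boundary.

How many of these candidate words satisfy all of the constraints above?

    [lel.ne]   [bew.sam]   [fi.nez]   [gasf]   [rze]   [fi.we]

2

[lel.ne] — violates constraint 3: contains banned sequence /ln/ → not permitted
[bew.sam] — violates constraint 5: word begins with /b/ → not permitted
[fi.nez] — σ1 onset /f/, coda /∅/ ok; σ2 onset /n/, coda /z/ ok → permitted
[gasf] — violates constraint 4: syllable 1 coda /sf/ has 2 consonants (> 1) → not permitted
[rze] — violates constraint 1: syllable 1 onset /rz/ has 2 consonants (> 1) → not permitted
[fi.we] — σ1 onset /f/, coda /∅/ ok; σ2 onset /w/, coda /∅/ ok → permitted
Permitted: [fi.nez], [fi.we] → 2.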